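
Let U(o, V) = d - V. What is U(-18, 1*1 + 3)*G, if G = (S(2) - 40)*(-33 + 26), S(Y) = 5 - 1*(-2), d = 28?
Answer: 5544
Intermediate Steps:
S(Y) = 7 (S(Y) = 5 + 2 = 7)
U(o, V) = 28 - V
G = 231 (G = (7 - 40)*(-33 + 26) = -33*(-7) = 231)
U(-18, 1*1 + 3)*G = (28 - (1*1 + 3))*231 = (28 - (1 + 3))*231 = (28 - 1*4)*231 = (28 - 4)*231 = 24*231 = 5544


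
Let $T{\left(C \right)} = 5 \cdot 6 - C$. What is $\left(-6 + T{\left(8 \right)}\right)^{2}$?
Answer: $256$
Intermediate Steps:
$T{\left(C \right)} = 30 - C$
$\left(-6 + T{\left(8 \right)}\right)^{2} = \left(-6 + \left(30 - 8\right)\right)^{2} = \left(-6 + 22\right)^{2} = 16^{2} = 256$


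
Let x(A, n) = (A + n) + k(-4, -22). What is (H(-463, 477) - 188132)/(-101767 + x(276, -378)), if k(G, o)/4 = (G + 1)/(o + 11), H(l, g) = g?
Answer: 2064205/1120547 ≈ 1.8421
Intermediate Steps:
k(G, o) = 4*(1 + G)/(11 + o) (k(G, o) = 4*((G + 1)/(o + 11)) = 4*((1 + G)/(11 + o)) = 4*(1 + G)/(11 + o))
x(A, n) = 12/11 + A + n (x(A, n) = (A + n) + 4*(1 - 4)/(11 - 22) = (A + n) + 4*(-3)/(-11) = (A + n) + 4*(-1/11)*(-3) = (A + n) + 12/11 = 12/11 + A + n)
(H(-463, 477) - 188132)/(-101767 + x(276, -378)) = (477 - 188132)/(-101767 + (12/11 + 276 - 378)) = -187655/(-101767 - 1110/11) = -187655/(-1120547/11) = -187655*(-11/1120547) = 2064205/1120547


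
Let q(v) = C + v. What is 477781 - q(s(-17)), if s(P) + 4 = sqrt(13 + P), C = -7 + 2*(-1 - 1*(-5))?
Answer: 477784 - 2*I ≈ 4.7778e+5 - 2.0*I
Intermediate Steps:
C = 1 (C = -7 + 2*(-1 + 5) = -7 + 2*4 = -7 + 8 = 1)
s(P) = -4 + sqrt(13 + P)
q(v) = 1 + v
477781 - q(s(-17)) = 477781 - (1 + (-4 + sqrt(13 - 17))) = 477781 - (1 + (-4 + sqrt(-4))) = 477781 - (1 + (-4 + 2*I)) = 477781 - (-3 + 2*I) = 477781 + (3 - 2*I) = 477784 - 2*I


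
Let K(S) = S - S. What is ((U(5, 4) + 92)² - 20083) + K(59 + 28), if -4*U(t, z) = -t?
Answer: -182199/16 ≈ -11387.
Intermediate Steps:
U(t, z) = t/4 (U(t, z) = -(-1)*t/4 = t/4)
K(S) = 0
((U(5, 4) + 92)² - 20083) + K(59 + 28) = (((¼)*5 + 92)² - 20083) + 0 = ((5/4 + 92)² - 20083) + 0 = ((373/4)² - 20083) + 0 = (139129/16 - 20083) + 0 = -182199/16 + 0 = -182199/16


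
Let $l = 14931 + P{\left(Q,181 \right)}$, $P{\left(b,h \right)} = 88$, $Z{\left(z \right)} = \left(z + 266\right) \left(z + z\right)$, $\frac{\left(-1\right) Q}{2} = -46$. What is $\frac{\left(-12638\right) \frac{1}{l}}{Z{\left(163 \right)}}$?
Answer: $- \frac{6319}{1050233613} \approx -6.0168 \cdot 10^{-6}$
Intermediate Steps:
$Q = 92$ ($Q = \left(-2\right) \left(-46\right) = 92$)
$Z{\left(z \right)} = 2 z \left(266 + z\right)$ ($Z{\left(z \right)} = \left(266 + z\right) 2 z = 2 z \left(266 + z\right)$)
$l = 15019$ ($l = 14931 + 88 = 15019$)
$\frac{\left(-12638\right) \frac{1}{l}}{Z{\left(163 \right)}} = \frac{\left(-12638\right) \frac{1}{15019}}{2 \cdot 163 \left(266 + 163\right)} = \frac{\left(-12638\right) \frac{1}{15019}}{2 \cdot 163 \cdot 429} = - \frac{12638}{15019 \cdot 139854} = \left(- \frac{12638}{15019}\right) \frac{1}{139854} = - \frac{6319}{1050233613}$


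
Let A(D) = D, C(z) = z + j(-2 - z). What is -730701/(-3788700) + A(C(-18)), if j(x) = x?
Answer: -2282233/1262900 ≈ -1.8071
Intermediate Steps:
C(z) = -2 (C(z) = z + (-2 - z) = -2)
-730701/(-3788700) + A(C(-18)) = -730701/(-3788700) - 2 = -730701*(-1/3788700) - 2 = 243567/1262900 - 2 = -2282233/1262900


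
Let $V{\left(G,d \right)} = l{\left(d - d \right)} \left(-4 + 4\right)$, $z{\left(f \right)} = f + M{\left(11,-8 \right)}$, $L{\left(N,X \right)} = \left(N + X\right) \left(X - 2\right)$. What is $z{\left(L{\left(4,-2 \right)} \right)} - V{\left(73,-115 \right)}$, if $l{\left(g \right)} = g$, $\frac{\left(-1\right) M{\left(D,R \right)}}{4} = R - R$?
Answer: $-8$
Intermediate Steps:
$M{\left(D,R \right)} = 0$ ($M{\left(D,R \right)} = - 4 \left(R - R\right) = \left(-4\right) 0 = 0$)
$L{\left(N,X \right)} = \left(-2 + X\right) \left(N + X\right)$ ($L{\left(N,X \right)} = \left(N + X\right) \left(-2 + X\right) = \left(-2 + X\right) \left(N + X\right)$)
$z{\left(f \right)} = f$ ($z{\left(f \right)} = f + 0 = f$)
$V{\left(G,d \right)} = 0$ ($V{\left(G,d \right)} = \left(d - d\right) \left(-4 + 4\right) = 0 \cdot 0 = 0$)
$z{\left(L{\left(4,-2 \right)} \right)} - V{\left(73,-115 \right)} = \left(\left(-2\right)^{2} - 8 - -4 + 4 \left(-2\right)\right) - 0 = \left(4 - 8 + 4 - 8\right) + 0 = -8 + 0 = -8$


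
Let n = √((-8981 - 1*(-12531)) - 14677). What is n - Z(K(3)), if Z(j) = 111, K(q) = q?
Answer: -111 + I*√11127 ≈ -111.0 + 105.48*I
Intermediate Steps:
n = I*√11127 (n = √((-8981 + 12531) - 14677) = √(3550 - 14677) = √(-11127) = I*√11127 ≈ 105.48*I)
n - Z(K(3)) = I*√11127 - 1*111 = I*√11127 - 111 = -111 + I*√11127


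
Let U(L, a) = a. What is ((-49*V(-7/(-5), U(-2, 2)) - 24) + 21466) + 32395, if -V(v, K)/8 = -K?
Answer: 53053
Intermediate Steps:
V(v, K) = 8*K (V(v, K) = -(-8)*K = 8*K)
((-49*V(-7/(-5), U(-2, 2)) - 24) + 21466) + 32395 = ((-392*2 - 24) + 21466) + 32395 = ((-49*16 - 24) + 21466) + 32395 = ((-784 - 24) + 21466) + 32395 = (-808 + 21466) + 32395 = 20658 + 32395 = 53053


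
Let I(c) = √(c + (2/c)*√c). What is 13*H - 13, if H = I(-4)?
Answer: -13 + 13*√(-4 - I) ≈ -9.7747 - 26.199*I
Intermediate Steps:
I(c) = √(c + 2/√c)
H = √(-4 - I) (H = √(-4 + 2/√(-4)) = √(-4 + 2*(-I/2)) = √(-4 - I) ≈ 0.2481 - 2.0153*I)
13*H - 13 = 13*√(-4 - I) - 13 = -13 + 13*√(-4 - I)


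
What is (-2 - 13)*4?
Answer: -60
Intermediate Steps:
(-2 - 13)*4 = -15*4 = -60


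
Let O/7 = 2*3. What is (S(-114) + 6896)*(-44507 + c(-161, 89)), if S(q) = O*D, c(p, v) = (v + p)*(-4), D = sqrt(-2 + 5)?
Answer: -304934224 - 1857198*sqrt(3) ≈ -3.0815e+8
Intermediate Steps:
O = 42 (O = 7*(2*3) = 7*6 = 42)
D = sqrt(3) ≈ 1.7320
c(p, v) = -4*p - 4*v (c(p, v) = (p + v)*(-4) = -4*p - 4*v)
S(q) = 42*sqrt(3)
(S(-114) + 6896)*(-44507 + c(-161, 89)) = (42*sqrt(3) + 6896)*(-44507 + (-4*(-161) - 4*89)) = (6896 + 42*sqrt(3))*(-44507 + (644 - 356)) = (6896 + 42*sqrt(3))*(-44507 + 288) = (6896 + 42*sqrt(3))*(-44219) = -304934224 - 1857198*sqrt(3)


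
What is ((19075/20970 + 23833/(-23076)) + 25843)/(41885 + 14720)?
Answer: 9263306839/20289903756 ≈ 0.45655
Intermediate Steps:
((19075/20970 + 23833/(-23076)) + 25843)/(41885 + 14720) = ((19075*(1/20970) + 23833*(-1/23076)) + 25843)/56605 = ((3815/4194 - 23833/23076) + 25843)*(1/56605) = (-220753/1792236 + 25843)*(1/56605) = (46316534195/1792236)*(1/56605) = 9263306839/20289903756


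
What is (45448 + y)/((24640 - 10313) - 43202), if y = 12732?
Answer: -11636/5775 ≈ -2.0149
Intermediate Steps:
(45448 + y)/((24640 - 10313) - 43202) = (45448 + 12732)/((24640 - 10313) - 43202) = 58180/(14327 - 43202) = 58180/(-28875) = 58180*(-1/28875) = -11636/5775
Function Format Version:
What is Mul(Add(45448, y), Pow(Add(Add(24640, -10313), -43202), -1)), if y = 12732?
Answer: Rational(-11636, 5775) ≈ -2.0149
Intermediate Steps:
Mul(Add(45448, y), Pow(Add(Add(24640, -10313), -43202), -1)) = Mul(Add(45448, 12732), Pow(Add(Add(24640, -10313), -43202), -1)) = Mul(58180, Pow(Add(14327, -43202), -1)) = Mul(58180, Pow(-28875, -1)) = Mul(58180, Rational(-1, 28875)) = Rational(-11636, 5775)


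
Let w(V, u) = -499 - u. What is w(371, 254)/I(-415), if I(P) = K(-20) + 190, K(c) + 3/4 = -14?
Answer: -3012/701 ≈ -4.2967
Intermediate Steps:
K(c) = -59/4 (K(c) = -¾ - 14 = -59/4)
I(P) = 701/4 (I(P) = -59/4 + 190 = 701/4)
w(371, 254)/I(-415) = (-499 - 1*254)/(701/4) = (-499 - 254)*(4/701) = -753*4/701 = -3012/701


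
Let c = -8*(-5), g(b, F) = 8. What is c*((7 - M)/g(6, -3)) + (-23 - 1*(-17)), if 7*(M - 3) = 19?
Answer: 3/7 ≈ 0.42857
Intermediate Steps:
M = 40/7 (M = 3 + (⅐)*19 = 3 + 19/7 = 40/7 ≈ 5.7143)
c = 40
c*((7 - M)/g(6, -3)) + (-23 - 1*(-17)) = 40*((7 - 1*40/7)/8) + (-23 - 1*(-17)) = 40*((7 - 40/7)*(⅛)) + (-23 + 17) = 40*((9/7)*(⅛)) - 6 = 40*(9/56) - 6 = 45/7 - 6 = 3/7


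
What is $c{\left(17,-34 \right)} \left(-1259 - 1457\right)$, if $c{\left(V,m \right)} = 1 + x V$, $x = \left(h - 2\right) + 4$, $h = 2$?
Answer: $-187404$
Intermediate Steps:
$x = 4$ ($x = \left(2 - 2\right) + 4 = 0 + 4 = 4$)
$c{\left(V,m \right)} = 1 + 4 V$
$c{\left(17,-34 \right)} \left(-1259 - 1457\right) = \left(1 + 4 \cdot 17\right) \left(-1259 - 1457\right) = \left(1 + 68\right) \left(-2716\right) = 69 \left(-2716\right) = -187404$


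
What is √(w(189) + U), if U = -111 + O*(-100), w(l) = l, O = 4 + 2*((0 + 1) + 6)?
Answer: I*√1722 ≈ 41.497*I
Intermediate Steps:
O = 18 (O = 4 + 2*(1 + 6) = 4 + 2*7 = 4 + 14 = 18)
U = -1911 (U = -111 + 18*(-100) = -111 - 1800 = -1911)
√(w(189) + U) = √(189 - 1911) = √(-1722) = I*√1722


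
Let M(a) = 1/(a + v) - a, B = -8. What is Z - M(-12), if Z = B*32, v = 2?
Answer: -2679/10 ≈ -267.90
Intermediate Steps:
M(a) = 1/(2 + a) - a (M(a) = 1/(a + 2) - a = 1/(2 + a) - a)
Z = -256 (Z = -8*32 = -256)
Z - M(-12) = -256 - (1 - 1*(-12)**2 - 2*(-12))/(2 - 12) = -256 - (1 - 1*144 + 24)/(-10) = -256 - (-1)*(1 - 144 + 24)/10 = -256 - (-1)*(-119)/10 = -256 - 1*119/10 = -256 - 119/10 = -2679/10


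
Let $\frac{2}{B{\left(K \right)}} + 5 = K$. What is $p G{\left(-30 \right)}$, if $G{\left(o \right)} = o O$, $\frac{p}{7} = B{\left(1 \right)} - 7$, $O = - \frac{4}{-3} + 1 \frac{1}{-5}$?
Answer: $1785$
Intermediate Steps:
$O = \frac{17}{15}$ ($O = \left(-4\right) \left(- \frac{1}{3}\right) + 1 \left(- \frac{1}{5}\right) = \frac{4}{3} - \frac{1}{5} = \frac{17}{15} \approx 1.1333$)
$B{\left(K \right)} = \frac{2}{-5 + K}$
$p = - \frac{105}{2}$ ($p = 7 \left(\frac{2}{-5 + 1} - 7\right) = 7 \left(\frac{2}{-4} - 7\right) = 7 \left(2 \left(- \frac{1}{4}\right) - 7\right) = 7 \left(- \frac{1}{2} - 7\right) = 7 \left(- \frac{15}{2}\right) = - \frac{105}{2} \approx -52.5$)
$G{\left(o \right)} = \frac{17 o}{15}$ ($G{\left(o \right)} = o \frac{17}{15} = \frac{17 o}{15}$)
$p G{\left(-30 \right)} = - \frac{105 \cdot \frac{17}{15} \left(-30\right)}{2} = \left(- \frac{105}{2}\right) \left(-34\right) = 1785$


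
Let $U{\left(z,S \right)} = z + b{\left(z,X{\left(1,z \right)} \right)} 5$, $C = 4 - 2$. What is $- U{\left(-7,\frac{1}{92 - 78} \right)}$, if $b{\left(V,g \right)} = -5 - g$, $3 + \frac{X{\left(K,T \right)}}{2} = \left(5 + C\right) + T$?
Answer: $2$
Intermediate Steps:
$C = 2$ ($C = 4 - 2 = 2$)
$X{\left(K,T \right)} = 8 + 2 T$ ($X{\left(K,T \right)} = -6 + 2 \left(\left(5 + 2\right) + T\right) = -6 + 2 \left(7 + T\right) = -6 + \left(14 + 2 T\right) = 8 + 2 T$)
$U{\left(z,S \right)} = -65 - 9 z$ ($U{\left(z,S \right)} = z + \left(-5 - \left(8 + 2 z\right)\right) 5 = z + \left(-13 - 2 z\right) 5 = z - \left(65 + 10 z\right) = -65 - 9 z$)
$- U{\left(-7,\frac{1}{92 - 78} \right)} = - (-65 - -63) = - (-65 + 63) = \left(-1\right) \left(-2\right) = 2$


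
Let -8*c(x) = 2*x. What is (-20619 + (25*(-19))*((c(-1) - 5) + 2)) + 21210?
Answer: 7589/4 ≈ 1897.3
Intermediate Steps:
c(x) = -x/4
(-20619 + (25*(-19))*((c(-1) - 5) + 2)) + 21210 = (-20619 + (25*(-19))*((-¼*(-1) - 5) + 2)) + 21210 = (-20619 - 475*((¼ - 5) + 2)) + 21210 = (-20619 - 475*(-19/4 + 2)) + 21210 = (-20619 - 475*(-11/4)) + 21210 = (-20619 + 5225/4) + 21210 = -77251/4 + 21210 = 7589/4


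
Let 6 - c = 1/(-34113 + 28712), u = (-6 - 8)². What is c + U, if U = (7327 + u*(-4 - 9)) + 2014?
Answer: 36721400/5401 ≈ 6799.0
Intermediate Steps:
u = 196 (u = (-14)² = 196)
c = 32407/5401 (c = 6 - 1/(-34113 + 28712) = 6 - 1/(-5401) = 6 - 1*(-1/5401) = 6 + 1/5401 = 32407/5401 ≈ 6.0002)
U = 6793 (U = (7327 + 196*(-4 - 9)) + 2014 = (7327 + 196*(-13)) + 2014 = (7327 - 2548) + 2014 = 4779 + 2014 = 6793)
c + U = 32407/5401 + 6793 = 36721400/5401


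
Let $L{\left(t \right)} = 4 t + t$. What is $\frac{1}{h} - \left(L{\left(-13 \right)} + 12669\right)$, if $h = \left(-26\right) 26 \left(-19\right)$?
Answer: $- \frac{161885775}{12844} \approx -12604.0$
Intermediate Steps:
$L{\left(t \right)} = 5 t$
$h = 12844$ ($h = \left(-676\right) \left(-19\right) = 12844$)
$\frac{1}{h} - \left(L{\left(-13 \right)} + 12669\right) = \frac{1}{12844} - \left(5 \left(-13\right) + 12669\right) = \frac{1}{12844} - \left(-65 + 12669\right) = \frac{1}{12844} - 12604 = - \frac{161885775}{12844}$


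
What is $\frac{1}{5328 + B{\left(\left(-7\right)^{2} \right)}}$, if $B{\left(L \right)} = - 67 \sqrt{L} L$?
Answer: $- \frac{1}{17653} \approx -5.6648 \cdot 10^{-5}$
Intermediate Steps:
$B{\left(L \right)} = - 67 L^{\frac{3}{2}}$
$\frac{1}{5328 + B{\left(\left(-7\right)^{2} \right)}} = \frac{1}{5328 - 67 \left(\left(-7\right)^{2}\right)^{\frac{3}{2}}} = \frac{1}{5328 - 67 \cdot 49^{\frac{3}{2}}} = \frac{1}{5328 - 22981} = \frac{1}{-17653} = - \frac{1}{17653}$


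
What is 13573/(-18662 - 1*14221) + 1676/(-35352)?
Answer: -44578717/96873318 ≈ -0.46018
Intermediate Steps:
13573/(-18662 - 1*14221) + 1676/(-35352) = 13573/(-18662 - 14221) + 1676*(-1/35352) = 13573/(-32883) - 419/8838 = 13573*(-1/32883) - 419/8838 = -13573/32883 - 419/8838 = -44578717/96873318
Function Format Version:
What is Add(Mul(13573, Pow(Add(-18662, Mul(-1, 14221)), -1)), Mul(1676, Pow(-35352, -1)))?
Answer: Rational(-44578717, 96873318) ≈ -0.46018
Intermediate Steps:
Add(Mul(13573, Pow(Add(-18662, Mul(-1, 14221)), -1)), Mul(1676, Pow(-35352, -1))) = Add(Mul(13573, Pow(Add(-18662, -14221), -1)), Mul(1676, Rational(-1, 35352))) = Add(Mul(13573, Pow(-32883, -1)), Rational(-419, 8838)) = Add(Mul(13573, Rational(-1, 32883)), Rational(-419, 8838)) = Add(Rational(-13573, 32883), Rational(-419, 8838)) = Rational(-44578717, 96873318)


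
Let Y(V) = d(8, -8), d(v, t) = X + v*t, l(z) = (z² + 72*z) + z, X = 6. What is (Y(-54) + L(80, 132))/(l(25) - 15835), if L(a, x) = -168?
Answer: 226/13385 ≈ 0.016885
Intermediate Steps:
l(z) = z² + 73*z
d(v, t) = 6 + t*v (d(v, t) = 6 + v*t = 6 + t*v)
Y(V) = -58 (Y(V) = 6 - 8*8 = 6 - 64 = -58)
(Y(-54) + L(80, 132))/(l(25) - 15835) = (-58 - 168)/(25*(73 + 25) - 15835) = -226/(25*98 - 15835) = -226/(2450 - 15835) = -226/(-13385) = -226*(-1/13385) = 226/13385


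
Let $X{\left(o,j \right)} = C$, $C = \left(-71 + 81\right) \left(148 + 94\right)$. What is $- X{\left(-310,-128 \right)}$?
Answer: $-2420$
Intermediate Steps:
$C = 2420$ ($C = 10 \cdot 242 = 2420$)
$X{\left(o,j \right)} = 2420$
$- X{\left(-310,-128 \right)} = \left(-1\right) 2420 = -2420$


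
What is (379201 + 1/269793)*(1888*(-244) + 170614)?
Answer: -9891536199744284/89931 ≈ -1.0999e+11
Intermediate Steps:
(379201 + 1/269793)*(1888*(-244) + 170614) = (379201 + 1/269793)*(-460672 + 170614) = (102305775394/269793)*(-290058) = -9891536199744284/89931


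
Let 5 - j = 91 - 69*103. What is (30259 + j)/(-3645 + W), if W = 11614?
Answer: 37280/7969 ≈ 4.6781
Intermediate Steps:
j = 7021 (j = 5 - (91 - 69*103) = 5 - (91 - 7107) = 5 - 1*(-7016) = 5 + 7016 = 7021)
(30259 + j)/(-3645 + W) = (30259 + 7021)/(-3645 + 11614) = 37280/7969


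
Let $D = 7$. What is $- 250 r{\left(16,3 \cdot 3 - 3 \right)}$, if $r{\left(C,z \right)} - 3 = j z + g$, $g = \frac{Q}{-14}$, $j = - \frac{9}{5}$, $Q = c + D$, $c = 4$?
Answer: $\frac{15025}{7} \approx 2146.4$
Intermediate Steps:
$Q = 11$ ($Q = 4 + 7 = 11$)
$j = - \frac{9}{5}$ ($j = \left(-9\right) \frac{1}{5} = - \frac{9}{5} \approx -1.8$)
$g = - \frac{11}{14}$ ($g = \frac{11}{-14} = 11 \left(- \frac{1}{14}\right) = - \frac{11}{14} \approx -0.78571$)
$r{\left(C,z \right)} = \frac{31}{14} - \frac{9 z}{5}$ ($r{\left(C,z \right)} = 3 - \left(\frac{11}{14} + \frac{9 z}{5}\right) = \frac{31}{14} - \frac{9 z}{5}$)
$- 250 r{\left(16,3 \cdot 3 - 3 \right)} = - 250 \left(\frac{31}{14} - \frac{9 \left(3 \cdot 3 - 3\right)}{5}\right) = - 250 \left(\frac{31}{14} - \frac{9 \left(9 - 3\right)}{5}\right) = - 250 \left(\frac{31}{14} - \frac{54}{5}\right) = \left(-250\right) \left(- \frac{601}{70}\right) = \frac{15025}{7}$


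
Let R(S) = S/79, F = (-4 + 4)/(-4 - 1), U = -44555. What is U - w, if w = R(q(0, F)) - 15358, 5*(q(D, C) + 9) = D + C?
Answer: -2306554/79 ≈ -29197.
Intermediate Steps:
F = 0 (F = 0/(-5) = 0*(-⅕) = 0)
q(D, C) = -9 + C/5 + D/5 (q(D, C) = -9 + (D + C)/5 = -9 + (C + D)/5 = -9 + (C/5 + D/5) = -9 + C/5 + D/5)
R(S) = S/79 (R(S) = S*(1/79) = S/79)
w = -1213291/79 (w = (-9 + (⅕)*0 + (⅕)*0)/79 - 15358 = (-9 + 0 + 0)/79 - 15358 = (1/79)*(-9) - 15358 = -9/79 - 15358 = -1213291/79 ≈ -15358.)
U - w = -44555 - 1*(-1213291/79) = -44555 + 1213291/79 = -2306554/79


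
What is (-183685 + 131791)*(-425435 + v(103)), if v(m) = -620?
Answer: 22109698170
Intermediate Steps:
(-183685 + 131791)*(-425435 + v(103)) = (-183685 + 131791)*(-425435 - 620) = -51894*(-426055) = 22109698170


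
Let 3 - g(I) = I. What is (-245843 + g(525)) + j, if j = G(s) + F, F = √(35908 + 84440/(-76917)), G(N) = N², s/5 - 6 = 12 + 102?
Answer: 113635 + 2*√53108327110683/76917 ≈ 1.1382e+5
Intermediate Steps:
g(I) = 3 - I
s = 600 (s = 30 + 5*(12 + 102) = 30 + 5*114 = 30 + 570 = 600)
F = 2*√53108327110683/76917 (F = √(35908 + 84440*(-1/76917)) = √(35908 - 84440/76917) = √(2761851196/76917) = 2*√53108327110683/76917 ≈ 189.49)
j = 360000 + 2*√53108327110683/76917 (j = 600² + 2*√53108327110683/76917 = 360000 + 2*√53108327110683/76917 ≈ 3.6019e+5)
(-245843 + g(525)) + j = (-245843 + (3 - 1*525)) + (360000 + 2*√53108327110683/76917) = (-245843 + (3 - 525)) + (360000 + 2*√53108327110683/76917) = (-245843 - 522) + (360000 + 2*√53108327110683/76917) = -246365 + (360000 + 2*√53108327110683/76917) = 113635 + 2*√53108327110683/76917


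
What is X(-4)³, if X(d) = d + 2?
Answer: -8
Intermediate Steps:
X(d) = 2 + d
X(-4)³ = (2 - 4)³ = (-2)³ = -8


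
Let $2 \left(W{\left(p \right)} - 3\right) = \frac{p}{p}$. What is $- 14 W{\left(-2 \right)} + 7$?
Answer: $-42$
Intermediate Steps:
$W{\left(p \right)} = \frac{7}{2}$ ($W{\left(p \right)} = 3 + \frac{p \frac{1}{p}}{2} = 3 + \frac{1}{2} \cdot 1 = 3 + \frac{1}{2} = \frac{7}{2}$)
$- 14 W{\left(-2 \right)} + 7 = \left(-14\right) \frac{7}{2} + 7 = -49 + 7 = -42$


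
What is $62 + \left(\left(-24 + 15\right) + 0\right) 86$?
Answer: $-712$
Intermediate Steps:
$62 + \left(\left(-24 + 15\right) + 0\right) 86 = 62 + \left(-9 + 0\right) 86 = 62 - 774 = -712$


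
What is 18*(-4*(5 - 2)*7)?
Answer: -1512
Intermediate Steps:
18*(-4*(5 - 2)*7) = 18*(-4*3*7) = 18*(-12*7) = 18*(-84) = -1512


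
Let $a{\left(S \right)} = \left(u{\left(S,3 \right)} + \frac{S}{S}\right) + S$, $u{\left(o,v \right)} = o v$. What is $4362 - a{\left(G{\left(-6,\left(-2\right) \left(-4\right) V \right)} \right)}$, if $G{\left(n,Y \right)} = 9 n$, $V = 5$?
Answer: $4577$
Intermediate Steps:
$a{\left(S \right)} = 1 + 4 S$ ($a{\left(S \right)} = \left(S 3 + \frac{S}{S}\right) + S = \left(3 S + 1\right) + S = \left(1 + 3 S\right) + S = 1 + 4 S$)
$4362 - a{\left(G{\left(-6,\left(-2\right) \left(-4\right) V \right)} \right)} = 4362 - \left(1 + 4 \cdot 9 \left(-6\right)\right) = 4362 - \left(1 + 4 \left(-54\right)\right) = 4362 - \left(1 - 216\right) = 4362 - -215 = 4362 + 215 = 4577$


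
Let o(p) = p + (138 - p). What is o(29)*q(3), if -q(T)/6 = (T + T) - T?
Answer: -2484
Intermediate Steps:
q(T) = -6*T (q(T) = -6*((T + T) - T) = -6*(2*T - T) = -6*T)
o(p) = 138
o(29)*q(3) = 138*(-6*3) = 138*(-18) = -2484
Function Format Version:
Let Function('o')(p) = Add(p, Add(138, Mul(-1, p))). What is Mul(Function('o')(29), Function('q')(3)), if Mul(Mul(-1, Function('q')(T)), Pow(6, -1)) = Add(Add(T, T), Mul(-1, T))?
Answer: -2484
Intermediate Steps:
Function('q')(T) = Mul(-6, T) (Function('q')(T) = Mul(-6, Add(Add(T, T), Mul(-1, T))) = Mul(-6, Add(Mul(2, T), Mul(-1, T))) = Mul(-6, T))
Function('o')(p) = 138
Mul(Function('o')(29), Function('q')(3)) = Mul(138, Mul(-6, 3)) = Mul(138, -18) = -2484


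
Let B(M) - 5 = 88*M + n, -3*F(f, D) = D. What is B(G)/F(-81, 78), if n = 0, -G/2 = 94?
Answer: 16539/26 ≈ 636.12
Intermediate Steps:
G = -188 (G = -2*94 = -188)
F(f, D) = -D/3
B(M) = 5 + 88*M (B(M) = 5 + (88*M + 0) = 5 + 88*M)
B(G)/F(-81, 78) = (5 + 88*(-188))/((-1/3*78)) = (5 - 16544)/(-26) = -16539*(-1/26) = 16539/26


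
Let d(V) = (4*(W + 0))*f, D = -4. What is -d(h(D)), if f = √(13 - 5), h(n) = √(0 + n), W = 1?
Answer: -8*√2 ≈ -11.314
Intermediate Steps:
h(n) = √n
f = 2*√2 (f = √8 = 2*√2 ≈ 2.8284)
d(V) = 8*√2 (d(V) = (4*(1 + 0))*(2*√2) = (4*1)*(2*√2) = 4*(2*√2) = 8*√2)
-d(h(D)) = -8*√2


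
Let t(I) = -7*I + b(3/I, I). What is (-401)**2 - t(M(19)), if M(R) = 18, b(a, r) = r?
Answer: 160909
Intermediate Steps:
t(I) = -6*I (t(I) = -7*I + I = -6*I)
(-401)**2 - t(M(19)) = (-401)**2 - (-6)*18 = 160801 - 1*(-108) = 160801 + 108 = 160909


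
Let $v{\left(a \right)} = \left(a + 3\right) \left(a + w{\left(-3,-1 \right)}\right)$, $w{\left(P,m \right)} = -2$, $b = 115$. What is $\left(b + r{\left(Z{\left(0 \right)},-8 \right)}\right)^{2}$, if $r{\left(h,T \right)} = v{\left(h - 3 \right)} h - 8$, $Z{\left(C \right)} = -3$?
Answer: $1225$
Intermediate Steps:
$v{\left(a \right)} = \left(-2 + a\right) \left(3 + a\right)$ ($v{\left(a \right)} = \left(a + 3\right) \left(a - 2\right) = \left(3 + a\right) \left(-2 + a\right) = \left(-2 + a\right) \left(3 + a\right)$)
$r{\left(h,T \right)} = -8 + h \left(-9 + h + \left(-3 + h\right)^{2}\right)$ ($r{\left(h,T \right)} = \left(-6 + \left(h - 3\right) + \left(h - 3\right)^{2}\right) h - 8 = \left(-6 + \left(-3 + h\right) + \left(-3 + h\right)^{2}\right) h - 8 = \left(-9 + h + \left(-3 + h\right)^{2}\right) h - 8 = h \left(-9 + h + \left(-3 + h\right)^{2}\right) - 8 = -8 + h \left(-9 + h + \left(-3 + h\right)^{2}\right)$)
$\left(b + r{\left(Z{\left(0 \right)},-8 \right)}\right)^{2} = \left(115 - \left(8 + 27 + 45\right)\right)^{2} = \left(115 - 80\right)^{2} = 35^{2} = 1225$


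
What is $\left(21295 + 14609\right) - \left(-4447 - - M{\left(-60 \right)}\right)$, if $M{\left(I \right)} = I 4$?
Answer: $40591$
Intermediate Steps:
$M{\left(I \right)} = 4 I$
$\left(21295 + 14609\right) - \left(-4447 - - M{\left(-60 \right)}\right) = \left(21295 + 14609\right) - \left(-4447 - - 4 \left(-60\right)\right) = 35904 - \left(-4447 - \left(-1\right) \left(-240\right)\right) = 35904 - \left(-4447 - 240\right) = 35904 - -4687 = 35904 + 4687 = 40591$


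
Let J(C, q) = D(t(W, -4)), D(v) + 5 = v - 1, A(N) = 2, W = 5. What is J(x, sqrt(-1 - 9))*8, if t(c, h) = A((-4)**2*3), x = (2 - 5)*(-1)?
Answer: -32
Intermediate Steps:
x = 3 (x = -3*(-1) = 3)
t(c, h) = 2
D(v) = -6 + v (D(v) = -5 + (v - 1) = -5 + (-1 + v) = -6 + v)
J(C, q) = -4 (J(C, q) = -6 + 2 = -4)
J(x, sqrt(-1 - 9))*8 = -4*8 = -32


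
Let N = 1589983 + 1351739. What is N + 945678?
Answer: 3887400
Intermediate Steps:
N = 2941722
N + 945678 = 2941722 + 945678 = 3887400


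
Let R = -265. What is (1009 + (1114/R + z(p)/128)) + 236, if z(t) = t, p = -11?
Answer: 42084893/33920 ≈ 1240.7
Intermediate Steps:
(1009 + (1114/R + z(p)/128)) + 236 = (1009 + (1114/(-265) - 11/128)) + 236 = (1009 + (1114*(-1/265) - 11*1/128)) + 236 = (1009 + (-1114/265 - 11/128)) + 236 = (1009 - 145507/33920) + 236 = 34079773/33920 + 236 = 42084893/33920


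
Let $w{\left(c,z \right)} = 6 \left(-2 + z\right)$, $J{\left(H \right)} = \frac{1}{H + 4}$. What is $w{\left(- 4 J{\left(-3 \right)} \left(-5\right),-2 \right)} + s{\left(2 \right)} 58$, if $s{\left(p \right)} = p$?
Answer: $92$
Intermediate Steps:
$J{\left(H \right)} = \frac{1}{4 + H}$
$w{\left(c,z \right)} = -12 + 6 z$
$w{\left(- 4 J{\left(-3 \right)} \left(-5\right),-2 \right)} + s{\left(2 \right)} 58 = \left(-12 + 6 \left(-2\right)\right) + 2 \cdot 58 = \left(-12 - 12\right) + 116 = -24 + 116 = 92$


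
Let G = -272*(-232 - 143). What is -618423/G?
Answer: -206141/34000 ≈ -6.0630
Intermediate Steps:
G = 102000 (G = -272*(-375) = 102000)
-618423/G = -618423/102000 = -618423*1/102000 = -206141/34000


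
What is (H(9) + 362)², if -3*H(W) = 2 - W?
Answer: 1194649/9 ≈ 1.3274e+5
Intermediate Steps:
H(W) = -⅔ + W/3 (H(W) = -(2 - W)/3 = -⅔ + W/3)
(H(9) + 362)² = ((-⅔ + (⅓)*9) + 362)² = ((-⅔ + 3) + 362)² = (7/3 + 362)² = (1093/3)² = 1194649/9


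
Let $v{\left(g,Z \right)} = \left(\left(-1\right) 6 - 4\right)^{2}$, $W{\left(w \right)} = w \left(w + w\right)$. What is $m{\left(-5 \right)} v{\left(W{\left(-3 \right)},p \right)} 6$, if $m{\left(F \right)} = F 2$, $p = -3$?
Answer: $-6000$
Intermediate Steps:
$W{\left(w \right)} = 2 w^{2}$ ($W{\left(w \right)} = w 2 w = 2 w^{2}$)
$m{\left(F \right)} = 2 F$
$v{\left(g,Z \right)} = 100$ ($v{\left(g,Z \right)} = \left(-6 - 4\right)^{2} = \left(-10\right)^{2} = 100$)
$m{\left(-5 \right)} v{\left(W{\left(-3 \right)},p \right)} 6 = 2 \left(-5\right) 100 \cdot 6 = \left(-10\right) 100 \cdot 6 = \left(-1000\right) 6 = -6000$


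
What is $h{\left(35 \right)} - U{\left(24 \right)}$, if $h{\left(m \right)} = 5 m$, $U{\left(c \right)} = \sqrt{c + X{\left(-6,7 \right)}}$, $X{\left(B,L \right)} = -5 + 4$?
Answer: $175 - \sqrt{23} \approx 170.2$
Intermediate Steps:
$X{\left(B,L \right)} = -1$
$U{\left(c \right)} = \sqrt{-1 + c}$ ($U{\left(c \right)} = \sqrt{c - 1} = \sqrt{-1 + c}$)
$h{\left(35 \right)} - U{\left(24 \right)} = 5 \cdot 35 - \sqrt{-1 + 24} = 175 - \sqrt{23}$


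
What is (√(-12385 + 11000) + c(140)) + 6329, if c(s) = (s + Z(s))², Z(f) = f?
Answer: 84729 + I*√1385 ≈ 84729.0 + 37.216*I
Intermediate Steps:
c(s) = 4*s² (c(s) = (s + s)² = (2*s)² = 4*s²)
(√(-12385 + 11000) + c(140)) + 6329 = (√(-12385 + 11000) + 4*140²) + 6329 = (√(-1385) + 4*19600) + 6329 = (I*√1385 + 78400) + 6329 = (78400 + I*√1385) + 6329 = 84729 + I*√1385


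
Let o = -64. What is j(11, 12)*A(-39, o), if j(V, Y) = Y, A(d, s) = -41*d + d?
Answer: 18720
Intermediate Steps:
A(d, s) = -40*d
j(11, 12)*A(-39, o) = 12*(-40*(-39)) = 12*1560 = 18720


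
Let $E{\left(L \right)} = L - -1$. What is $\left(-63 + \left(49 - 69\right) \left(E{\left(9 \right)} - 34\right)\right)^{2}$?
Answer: $173889$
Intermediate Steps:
$E{\left(L \right)} = 1 + L$ ($E{\left(L \right)} = L + 1 = 1 + L$)
$\left(-63 + \left(49 - 69\right) \left(E{\left(9 \right)} - 34\right)\right)^{2} = \left(-63 + \left(49 - 69\right) \left(\left(1 + 9\right) - 34\right)\right)^{2} = \left(-63 - 20 \left(10 - 34\right)\right)^{2} = \left(-63 - -480\right)^{2} = \left(-63 + 480\right)^{2} = 417^{2} = 173889$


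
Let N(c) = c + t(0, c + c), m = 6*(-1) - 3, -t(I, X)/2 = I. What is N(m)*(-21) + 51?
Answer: 240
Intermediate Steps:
t(I, X) = -2*I
m = -9 (m = -6 - 3 = -9)
N(c) = c (N(c) = c - 2*0 = c + 0 = c)
N(m)*(-21) + 51 = -9*(-21) + 51 = 189 + 51 = 240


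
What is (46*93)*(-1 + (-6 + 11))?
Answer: 17112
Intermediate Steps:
(46*93)*(-1 + (-6 + 11)) = 4278*(-1 + 5) = 4278*4 = 17112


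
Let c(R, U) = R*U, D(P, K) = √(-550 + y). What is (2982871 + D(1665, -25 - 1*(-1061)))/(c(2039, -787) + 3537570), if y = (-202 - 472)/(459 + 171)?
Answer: 2982871/1932877 + I*√6075545/202952085 ≈ 1.5432 + 1.2145e-5*I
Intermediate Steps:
y = -337/315 (y = -674/630 = -674*1/630 = -337/315 ≈ -1.0698)
D(P, K) = I*√6075545/105 (D(P, K) = √(-550 - 337/315) = √(-173587/315) = I*√6075545/105)
(2982871 + D(1665, -25 - 1*(-1061)))/(c(2039, -787) + 3537570) = (2982871 + I*√6075545/105)/(2039*(-787) + 3537570) = (2982871 + I*√6075545/105)/(-1604693 + 3537570) = (2982871 + I*√6075545/105)/1932877 = (2982871 + I*√6075545/105)*(1/1932877) = 2982871/1932877 + I*√6075545/202952085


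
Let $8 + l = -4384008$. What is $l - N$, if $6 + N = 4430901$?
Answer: $-8814911$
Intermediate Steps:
$N = 4430895$ ($N = -6 + 4430901 = 4430895$)
$l = -4384016$ ($l = -8 - 4384008 = -4384016$)
$l - N = -4384016 - 4430895 = -8814911$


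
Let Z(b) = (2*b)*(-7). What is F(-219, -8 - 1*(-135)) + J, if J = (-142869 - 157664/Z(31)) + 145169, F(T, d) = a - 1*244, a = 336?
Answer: 597896/217 ≈ 2755.3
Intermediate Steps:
Z(b) = -14*b
F(T, d) = 92 (F(T, d) = 336 - 1*244 = 336 - 244 = 92)
J = 577932/217 (J = (-142869 - 157664/((-14*31))) + 145169 = (-142869 - 157664/(-434)) + 145169 = (-142869 - 157664*(-1/434)) + 145169 = (-142869 + 78832/217) + 145169 = -30923741/217 + 145169 = 577932/217 ≈ 2663.3)
F(-219, -8 - 1*(-135)) + J = 92 + 577932/217 = 597896/217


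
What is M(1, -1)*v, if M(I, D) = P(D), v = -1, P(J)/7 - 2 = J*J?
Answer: -21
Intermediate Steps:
P(J) = 14 + 7*J² (P(J) = 14 + 7*(J*J) = 14 + 7*J²)
M(I, D) = 14 + 7*D²
M(1, -1)*v = (14 + 7*(-1)²)*(-1) = (14 + 7*1)*(-1) = (14 + 7)*(-1) = 21*(-1) = -21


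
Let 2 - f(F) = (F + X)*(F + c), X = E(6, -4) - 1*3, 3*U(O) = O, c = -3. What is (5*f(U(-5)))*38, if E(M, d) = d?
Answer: -65740/9 ≈ -7304.4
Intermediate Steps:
U(O) = O/3
X = -7 (X = -4 - 1*3 = -4 - 3 = -7)
f(F) = 2 - (-7 + F)*(-3 + F) (f(F) = 2 - (F - 7)*(F - 3) = 2 - (-7 + F)*(-3 + F))
(5*f(U(-5)))*38 = (5*(-19 - ((⅓)*(-5))² + 10*((⅓)*(-5))))*38 = (5*(-19 - (-5/3)² + 10*(-5/3)))*38 = (5*(-19 - 1*25/9 - 50/3))*38 = (5*(-19 - 25/9 - 50/3))*38 = (5*(-346/9))*38 = -1730/9*38 = -65740/9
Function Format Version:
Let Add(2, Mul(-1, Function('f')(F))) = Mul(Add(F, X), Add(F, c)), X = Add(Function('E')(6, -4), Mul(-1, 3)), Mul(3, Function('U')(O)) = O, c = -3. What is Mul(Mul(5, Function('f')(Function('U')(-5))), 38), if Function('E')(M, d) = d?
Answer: Rational(-65740, 9) ≈ -7304.4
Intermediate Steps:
Function('U')(O) = Mul(Rational(1, 3), O)
X = -7 (X = Add(-4, Mul(-1, 3)) = Add(-4, -3) = -7)
Function('f')(F) = Add(2, Mul(-1, Add(-7, F), Add(-3, F))) (Function('f')(F) = Add(2, Mul(-1, Mul(Add(F, -7), Add(F, -3)))) = Add(2, Mul(-1, Mul(Add(-7, F), Add(-3, F)))) = Add(2, Mul(-1, Add(-7, F), Add(-3, F))))
Mul(Mul(5, Function('f')(Function('U')(-5))), 38) = Mul(Mul(5, Add(-19, Mul(-1, Pow(Mul(Rational(1, 3), -5), 2)), Mul(10, Mul(Rational(1, 3), -5)))), 38) = Mul(Mul(5, Add(-19, Mul(-1, Pow(Rational(-5, 3), 2)), Mul(10, Rational(-5, 3)))), 38) = Mul(Mul(5, Add(-19, Mul(-1, Rational(25, 9)), Rational(-50, 3))), 38) = Mul(Mul(5, Add(-19, Rational(-25, 9), Rational(-50, 3))), 38) = Mul(Mul(5, Rational(-346, 9)), 38) = Mul(Rational(-1730, 9), 38) = Rational(-65740, 9)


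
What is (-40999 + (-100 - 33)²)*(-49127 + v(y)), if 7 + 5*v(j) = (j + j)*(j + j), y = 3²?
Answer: 1143672516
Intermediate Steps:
y = 9
v(j) = -7/5 + 4*j²/5 (v(j) = -7/5 + ((j + j)*(j + j))/5 = -7/5 + ((2*j)*(2*j))/5 = -7/5 + (4*j²)/5 = -7/5 + 4*j²/5)
(-40999 + (-100 - 33)²)*(-49127 + v(y)) = (-40999 + (-100 - 33)²)*(-49127 + (-7/5 + (⅘)*9²)) = (-40999 + (-133)²)*(-49127 + (-7/5 + (⅘)*81)) = (-40999 + 17689)*(-49127 + (-7/5 + 324/5)) = -23310*(-49127 + 317/5) = -23310*(-245318/5) = 1143672516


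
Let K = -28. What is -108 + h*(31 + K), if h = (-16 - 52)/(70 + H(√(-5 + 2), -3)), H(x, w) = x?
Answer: 12*(-9*√3 + 647*I)/(√3 - 70*I) ≈ -110.91 + 0.072066*I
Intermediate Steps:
h = -68/(70 + I*√3) (h = (-16 - 52)/(70 + √(-5 + 2)) = -68/(70 + √(-3)) = -68/(70 + I*√3) ≈ -0.97083 + 0.024022*I)
-108 + h*(31 + K) = -108 + (-4760/4903 + 68*I*√3/4903)*(31 - 28) = -108 + (-4760/4903 + 68*I*√3/4903)*3 = -108 + (-14280/4903 + 204*I*√3/4903) = -543804/4903 + 204*I*√3/4903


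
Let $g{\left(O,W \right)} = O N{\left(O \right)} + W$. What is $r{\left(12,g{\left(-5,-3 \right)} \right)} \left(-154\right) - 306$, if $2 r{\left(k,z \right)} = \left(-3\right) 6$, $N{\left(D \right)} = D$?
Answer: $1080$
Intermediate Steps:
$g{\left(O,W \right)} = W + O^{2}$ ($g{\left(O,W \right)} = O O + W = O^{2} + W = W + O^{2}$)
$r{\left(k,z \right)} = -9$ ($r{\left(k,z \right)} = \frac{\left(-3\right) 6}{2} = \frac{1}{2} \left(-18\right) = -9$)
$r{\left(12,g{\left(-5,-3 \right)} \right)} \left(-154\right) - 306 = \left(-9\right) \left(-154\right) - 306 = 1386 - 306 = 1080$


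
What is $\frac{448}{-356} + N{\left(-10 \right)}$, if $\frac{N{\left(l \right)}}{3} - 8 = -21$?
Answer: $- \frac{3583}{89} \approx -40.258$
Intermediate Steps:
$N{\left(l \right)} = -39$ ($N{\left(l \right)} = 24 + 3 \left(-21\right) = 24 - 63 = -39$)
$\frac{448}{-356} + N{\left(-10 \right)} = \frac{448}{-356} - 39 = 448 \left(- \frac{1}{356}\right) - 39 = - \frac{112}{89} - 39 = - \frac{3583}{89}$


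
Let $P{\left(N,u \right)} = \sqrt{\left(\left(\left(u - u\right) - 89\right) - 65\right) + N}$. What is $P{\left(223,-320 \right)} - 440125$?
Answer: $-440125 + \sqrt{69} \approx -4.4012 \cdot 10^{5}$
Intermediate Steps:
$P{\left(N,u \right)} = \sqrt{-154 + N}$ ($P{\left(N,u \right)} = \sqrt{\left(\left(0 - 89\right) - 65\right) + N} = \sqrt{\left(-89 - 65\right) + N} = \sqrt{-154 + N}$)
$P{\left(223,-320 \right)} - 440125 = \sqrt{-154 + 223} - 440125 = \sqrt{69} - 440125 = -440125 + \sqrt{69}$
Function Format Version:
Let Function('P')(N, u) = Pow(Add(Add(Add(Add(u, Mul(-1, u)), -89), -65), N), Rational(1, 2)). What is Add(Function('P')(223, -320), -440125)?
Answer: Add(-440125, Pow(69, Rational(1, 2))) ≈ -4.4012e+5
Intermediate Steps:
Function('P')(N, u) = Pow(Add(-154, N), Rational(1, 2)) (Function('P')(N, u) = Pow(Add(Add(Add(0, -89), -65), N), Rational(1, 2)) = Pow(Add(Add(-89, -65), N), Rational(1, 2)) = Pow(Add(-154, N), Rational(1, 2)))
Add(Function('P')(223, -320), -440125) = Add(Pow(Add(-154, 223), Rational(1, 2)), -440125) = Add(Pow(69, Rational(1, 2)), -440125) = Add(-440125, Pow(69, Rational(1, 2)))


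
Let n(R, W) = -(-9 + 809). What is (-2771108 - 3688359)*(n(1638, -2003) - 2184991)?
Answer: 14119044833397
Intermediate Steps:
n(R, W) = -800 (n(R, W) = -1*800 = -800)
(-2771108 - 3688359)*(n(1638, -2003) - 2184991) = (-2771108 - 3688359)*(-800 - 2184991) = -6459467*(-2185791) = 14119044833397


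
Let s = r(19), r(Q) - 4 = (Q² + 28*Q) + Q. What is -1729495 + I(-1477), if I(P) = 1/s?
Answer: -1584217419/916 ≈ -1.7295e+6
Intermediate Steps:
r(Q) = 4 + Q² + 29*Q (r(Q) = 4 + ((Q² + 28*Q) + Q) = 4 + (Q² + 29*Q) = 4 + Q² + 29*Q)
s = 916 (s = 4 + 19² + 29*19 = 4 + 361 + 551 = 916)
I(P) = 1/916
-1729495 + I(-1477) = -1729495 + 1/916 = -1584217419/916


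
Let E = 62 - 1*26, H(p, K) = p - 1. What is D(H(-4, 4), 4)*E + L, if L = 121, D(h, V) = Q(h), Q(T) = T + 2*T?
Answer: -419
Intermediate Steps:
Q(T) = 3*T
H(p, K) = -1 + p
D(h, V) = 3*h
E = 36 (E = 62 - 26 = 36)
D(H(-4, 4), 4)*E + L = (3*(-1 - 4))*36 + 121 = (3*(-5))*36 + 121 = -15*36 + 121 = -540 + 121 = -419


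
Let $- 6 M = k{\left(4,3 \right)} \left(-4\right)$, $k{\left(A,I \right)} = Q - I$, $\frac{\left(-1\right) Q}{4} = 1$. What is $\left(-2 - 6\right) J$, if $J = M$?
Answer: $\frac{112}{3} \approx 37.333$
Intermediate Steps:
$Q = -4$ ($Q = \left(-4\right) 1 = -4$)
$k{\left(A,I \right)} = -4 - I$
$M = - \frac{14}{3}$ ($M = - \frac{\left(-4 - 3\right) \left(-4\right)}{6} = - \frac{\left(-7\right) \left(-4\right)}{6} = \left(- \frac{1}{6}\right) 28 = - \frac{14}{3} \approx -4.6667$)
$J = - \frac{14}{3} \approx -4.6667$
$\left(-2 - 6\right) J = \left(-2 - 6\right) \left(- \frac{14}{3}\right) = \left(-8\right) \left(- \frac{14}{3}\right) = \frac{112}{3}$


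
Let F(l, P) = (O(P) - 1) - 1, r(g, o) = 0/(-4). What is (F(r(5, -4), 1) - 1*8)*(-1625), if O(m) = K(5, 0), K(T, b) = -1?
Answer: 17875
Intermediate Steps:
r(g, o) = 0 (r(g, o) = 0*(-1/4) = 0)
O(m) = -1
F(l, P) = -3 (F(l, P) = (-1 - 1) - 1 = -2 - 1 = -3)
(F(r(5, -4), 1) - 1*8)*(-1625) = (-3 - 1*8)*(-1625) = (-3 - 8)*(-1625) = -11*(-1625) = 17875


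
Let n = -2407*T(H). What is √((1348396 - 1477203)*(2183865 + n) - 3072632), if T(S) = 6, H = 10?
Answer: I*√279439940993 ≈ 5.2862e+5*I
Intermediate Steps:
n = -14442 (n = -2407*6 = -14442)
√((1348396 - 1477203)*(2183865 + n) - 3072632) = √((1348396 - 1477203)*(2183865 - 14442) - 3072632) = √(-128807*2169423 - 3072632) = √(-279436868361 - 3072632) = √(-279439940993) = I*√279439940993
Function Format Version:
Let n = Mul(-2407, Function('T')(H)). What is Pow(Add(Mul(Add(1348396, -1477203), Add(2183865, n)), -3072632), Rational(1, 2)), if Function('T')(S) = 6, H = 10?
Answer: Mul(I, Pow(279439940993, Rational(1, 2))) ≈ Mul(5.2862e+5, I)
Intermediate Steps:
n = -14442 (n = Mul(-2407, 6) = -14442)
Pow(Add(Mul(Add(1348396, -1477203), Add(2183865, n)), -3072632), Rational(1, 2)) = Pow(Add(Mul(Add(1348396, -1477203), Add(2183865, -14442)), -3072632), Rational(1, 2)) = Pow(Add(Mul(-128807, 2169423), -3072632), Rational(1, 2)) = Pow(Add(-279436868361, -3072632), Rational(1, 2)) = Pow(-279439940993, Rational(1, 2)) = Mul(I, Pow(279439940993, Rational(1, 2)))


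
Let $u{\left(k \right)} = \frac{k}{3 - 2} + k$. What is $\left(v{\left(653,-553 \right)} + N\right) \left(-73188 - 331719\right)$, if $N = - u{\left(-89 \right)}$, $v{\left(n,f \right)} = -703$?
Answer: $212576175$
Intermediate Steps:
$u{\left(k \right)} = 2 k$ ($u{\left(k \right)} = \frac{k}{1} + k = k 1 + k = k + k = 2 k$)
$N = 178$ ($N = - 2 \left(-89\right) = \left(-1\right) \left(-178\right) = 178$)
$\left(v{\left(653,-553 \right)} + N\right) \left(-73188 - 331719\right) = \left(-703 + 178\right) \left(-73188 - 331719\right) = \left(-525\right) \left(-404907\right) = 212576175$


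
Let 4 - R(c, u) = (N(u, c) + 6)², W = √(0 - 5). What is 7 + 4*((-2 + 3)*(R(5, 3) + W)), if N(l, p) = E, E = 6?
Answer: -553 + 4*I*√5 ≈ -553.0 + 8.9443*I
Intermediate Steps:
W = I*√5 (W = √(-5) = I*√5 ≈ 2.2361*I)
N(l, p) = 6
R(c, u) = -140 (R(c, u) = 4 - (6 + 6)² = 4 - 1*12² = 4 - 1*144 = 4 - 144 = -140)
7 + 4*((-2 + 3)*(R(5, 3) + W)) = 7 + 4*((-2 + 3)*(-140 + I*√5)) = 7 + 4*(1*(-140 + I*√5)) = 7 + 4*(-140 + I*√5) = 7 + (-560 + 4*I*√5) = -553 + 4*I*√5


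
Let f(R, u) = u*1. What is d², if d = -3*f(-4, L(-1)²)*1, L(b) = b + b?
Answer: 144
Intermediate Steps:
L(b) = 2*b
f(R, u) = u
d = -12 (d = -3*(2*(-1))²*1 = -3*(-2)²*1 = -3*4*1 = -12*1 = -12)
d² = (-12)² = 144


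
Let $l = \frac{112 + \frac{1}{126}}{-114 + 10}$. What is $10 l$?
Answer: $- \frac{70565}{6552} \approx -10.77$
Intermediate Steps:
$l = - \frac{14113}{13104}$ ($l = \frac{112 + \frac{1}{126}}{-104} = \frac{14113}{126} \left(- \frac{1}{104}\right) = - \frac{14113}{13104} \approx -1.077$)
$10 l = 10 \left(- \frac{14113}{13104}\right) = - \frac{70565}{6552}$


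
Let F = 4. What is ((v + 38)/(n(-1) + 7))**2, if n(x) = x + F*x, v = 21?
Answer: 3481/4 ≈ 870.25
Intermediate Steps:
n(x) = 5*x (n(x) = x + 4*x = 5*x)
((v + 38)/(n(-1) + 7))**2 = ((21 + 38)/(5*(-1) + 7))**2 = (59/(-5 + 7))**2 = (59/2)**2 = 3481/4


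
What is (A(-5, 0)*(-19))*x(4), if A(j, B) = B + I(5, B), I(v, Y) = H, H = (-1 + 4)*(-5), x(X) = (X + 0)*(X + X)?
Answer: 9120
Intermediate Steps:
x(X) = 2*X² (x(X) = X*(2*X) = 2*X²)
H = -15 (H = 3*(-5) = -15)
I(v, Y) = -15
A(j, B) = -15 + B (A(j, B) = B - 15 = -15 + B)
(A(-5, 0)*(-19))*x(4) = ((-15 + 0)*(-19))*(2*4²) = (-15*(-19))*(2*16) = 285*32 = 9120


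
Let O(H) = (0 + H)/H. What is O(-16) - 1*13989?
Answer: -13988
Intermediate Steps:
O(H) = 1 (O(H) = H/H = 1)
O(-16) - 1*13989 = 1 - 1*13989 = 1 - 13989 = -13988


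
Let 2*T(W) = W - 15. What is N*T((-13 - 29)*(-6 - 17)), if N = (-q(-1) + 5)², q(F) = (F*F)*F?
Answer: 17118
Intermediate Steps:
q(F) = F³ (q(F) = F²*F = F³)
T(W) = -15/2 + W/2 (T(W) = (W - 15)/2 = (-15 + W)/2 = -15/2 + W/2)
N = 36 (N = (-1*(-1)³ + 5)² = (-1*(-1) + 5)² = (1 + 5)² = 6² = 36)
N*T((-13 - 29)*(-6 - 17)) = 36*(-15/2 + ((-13 - 29)*(-6 - 17))/2) = 36*(-15/2 + (-42*(-23))/2) = 36*(-15/2 + (½)*966) = 36*(-15/2 + 483) = 36*(951/2) = 17118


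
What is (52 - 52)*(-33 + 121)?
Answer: 0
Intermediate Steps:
(52 - 52)*(-33 + 121) = 0*88 = 0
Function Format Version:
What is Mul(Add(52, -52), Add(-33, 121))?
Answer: 0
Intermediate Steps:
Mul(Add(52, -52), Add(-33, 121)) = Mul(0, 88) = 0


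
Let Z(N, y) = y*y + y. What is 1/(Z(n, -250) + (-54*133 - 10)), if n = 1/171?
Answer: 1/55058 ≈ 1.8163e-5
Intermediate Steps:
n = 1/171 ≈ 0.0058480
Z(N, y) = y + y² (Z(N, y) = y² + y = y + y²)
1/(Z(n, -250) + (-54*133 - 10)) = 1/(-250*(1 - 250) + (-54*133 - 10)) = 1/(-250*(-249) + (-7182 - 10)) = 1/(62250 - 7192) = 1/55058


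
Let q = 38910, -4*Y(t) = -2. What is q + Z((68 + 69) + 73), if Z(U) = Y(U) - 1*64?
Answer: 77693/2 ≈ 38847.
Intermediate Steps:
Y(t) = 1/2 (Y(t) = -1/4*(-2) = 1/2)
Z(U) = -127/2 (Z(U) = 1/2 - 1*64 = 1/2 - 64 = -127/2)
q + Z((68 + 69) + 73) = 38910 - 127/2 = 77693/2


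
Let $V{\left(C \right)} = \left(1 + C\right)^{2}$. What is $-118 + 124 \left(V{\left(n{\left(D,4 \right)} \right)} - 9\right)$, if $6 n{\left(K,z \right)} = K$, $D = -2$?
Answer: $- \frac{10610}{9} \approx -1178.9$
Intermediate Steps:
$n{\left(K,z \right)} = \frac{K}{6}$
$-118 + 124 \left(V{\left(n{\left(D,4 \right)} \right)} - 9\right) = -118 + 124 \left(\left(1 + \frac{1}{6} \left(-2\right)\right)^{2} - 9\right) = -118 + 124 \left(\left(1 - \frac{1}{3}\right)^{2} - 9\right) = -118 + 124 \left(\left(\frac{2}{3}\right)^{2} - 9\right) = -118 + 124 \left(\frac{4}{9} - 9\right) = -118 + 124 \left(- \frac{77}{9}\right) = -118 - \frac{9548}{9} = - \frac{10610}{9}$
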